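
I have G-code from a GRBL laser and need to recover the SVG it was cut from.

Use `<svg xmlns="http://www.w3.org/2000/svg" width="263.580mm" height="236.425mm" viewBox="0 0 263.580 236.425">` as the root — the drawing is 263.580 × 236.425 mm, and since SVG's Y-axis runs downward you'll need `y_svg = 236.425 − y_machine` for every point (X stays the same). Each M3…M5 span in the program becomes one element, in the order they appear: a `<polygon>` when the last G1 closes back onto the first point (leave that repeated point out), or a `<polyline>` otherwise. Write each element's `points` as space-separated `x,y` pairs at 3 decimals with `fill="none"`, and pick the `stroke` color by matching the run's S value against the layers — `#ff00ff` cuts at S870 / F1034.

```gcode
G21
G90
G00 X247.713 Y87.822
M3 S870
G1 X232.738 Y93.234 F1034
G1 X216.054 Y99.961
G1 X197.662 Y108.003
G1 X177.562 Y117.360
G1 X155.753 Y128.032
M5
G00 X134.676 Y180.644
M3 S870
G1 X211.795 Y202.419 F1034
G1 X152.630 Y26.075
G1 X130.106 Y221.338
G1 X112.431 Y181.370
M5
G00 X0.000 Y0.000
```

Each laser-on run becomes one SVG element. Flip Y back into SVG space with y_svg = 236.425 − y_machine. Every run uses S870, so all elements get stroke `#ff00ff` (cut).

Run 1: The run is open, so emit a `<polyline>` with points (Y-flipped): 247.713,148.603 232.738,143.191 216.054,136.464 197.662,128.422 177.562,119.065 155.753,108.393.

Run 2: The run is open, so emit a `<polyline>` with points (Y-flipped): 134.676,55.781 211.795,34.006 152.630,210.350 130.106,15.087 112.431,55.055.

<svg xmlns="http://www.w3.org/2000/svg" width="263.580mm" height="236.425mm" viewBox="0 0 263.580 236.425">
  <polyline points="247.713,148.603 232.738,143.191 216.054,136.464 197.662,128.422 177.562,119.065 155.753,108.393" fill="none" stroke="#ff00ff"/>
  <polyline points="134.676,55.781 211.795,34.006 152.630,210.350 130.106,15.087 112.431,55.055" fill="none" stroke="#ff00ff"/>
</svg>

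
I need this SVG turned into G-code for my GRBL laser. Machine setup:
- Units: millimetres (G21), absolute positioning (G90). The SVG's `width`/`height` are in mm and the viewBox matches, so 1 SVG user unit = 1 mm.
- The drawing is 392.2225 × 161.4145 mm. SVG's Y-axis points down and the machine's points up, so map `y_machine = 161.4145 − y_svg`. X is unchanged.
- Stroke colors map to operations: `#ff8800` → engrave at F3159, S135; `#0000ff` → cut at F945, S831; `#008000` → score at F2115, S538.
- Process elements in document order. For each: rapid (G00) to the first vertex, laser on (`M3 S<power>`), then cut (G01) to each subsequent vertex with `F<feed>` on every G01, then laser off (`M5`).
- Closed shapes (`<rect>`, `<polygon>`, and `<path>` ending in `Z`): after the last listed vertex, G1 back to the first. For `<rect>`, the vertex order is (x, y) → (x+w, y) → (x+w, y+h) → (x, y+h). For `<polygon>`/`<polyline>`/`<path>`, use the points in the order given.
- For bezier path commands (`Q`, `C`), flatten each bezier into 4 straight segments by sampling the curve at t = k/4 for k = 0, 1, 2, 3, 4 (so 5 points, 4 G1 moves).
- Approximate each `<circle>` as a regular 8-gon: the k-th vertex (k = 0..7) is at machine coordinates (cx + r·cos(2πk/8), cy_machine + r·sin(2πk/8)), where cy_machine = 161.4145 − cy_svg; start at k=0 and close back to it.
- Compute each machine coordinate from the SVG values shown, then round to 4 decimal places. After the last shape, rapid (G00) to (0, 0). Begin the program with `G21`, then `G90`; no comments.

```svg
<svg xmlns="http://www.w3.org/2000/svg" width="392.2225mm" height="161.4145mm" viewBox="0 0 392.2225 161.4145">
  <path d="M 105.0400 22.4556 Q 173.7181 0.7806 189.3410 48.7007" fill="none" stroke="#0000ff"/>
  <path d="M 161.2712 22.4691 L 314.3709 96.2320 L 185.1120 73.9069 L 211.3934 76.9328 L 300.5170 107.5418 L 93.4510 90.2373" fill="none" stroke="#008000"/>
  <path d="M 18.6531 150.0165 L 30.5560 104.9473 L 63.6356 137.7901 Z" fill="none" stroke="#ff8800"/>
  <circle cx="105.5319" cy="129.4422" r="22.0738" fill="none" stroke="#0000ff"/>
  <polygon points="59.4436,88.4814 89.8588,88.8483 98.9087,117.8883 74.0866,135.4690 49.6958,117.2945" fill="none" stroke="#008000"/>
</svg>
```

G21
G90
G00 X105.0400 Y138.9589
M3 S831
G01 X136.0631 Y145.4467 F945
G01 X160.4543 Y143.2351 F945
G01 X178.2136 Y132.3242 F945
G01 X189.3410 Y112.7138 F945
M5
G00 X161.2712 Y138.9454
M3 S538
G01 X314.3709 Y65.1825 F2115
G01 X185.1120 Y87.5076 F2115
G01 X211.3934 Y84.4817 F2115
G01 X300.5170 Y53.8727 F2115
G01 X93.4510 Y71.1772 F2115
M5
G00 X18.6531 Y11.3980
M3 S135
G01 X30.5560 Y56.4672 F3159
G01 X63.6356 Y23.6244 F3159
G01 X18.6531 Y11.3980 F3159
M5
G00 X127.6057 Y31.9723
M3 S831
G01 X121.1404 Y47.5808 F945
G01 X105.5319 Y54.0461 F945
G01 X89.9234 Y47.5808 F945
G01 X83.4581 Y31.9723 F945
G01 X89.9234 Y16.3638 F945
G01 X105.5319 Y9.8985 F945
G01 X121.1404 Y16.3638 F945
G01 X127.6057 Y31.9723 F945
M5
G00 X59.4436 Y72.9331
M3 S538
G01 X89.8588 Y72.5662 F2115
G01 X98.9087 Y43.5262 F2115
G01 X74.0866 Y25.9455 F2115
G01 X49.6958 Y44.1200 F2115
G01 X59.4436 Y72.9331 F2115
M5
G00 X0.0000 Y0.0000

Since the viewBox matches the mm dimensions, user units are millimetres directly. The only transform is the Y-flip y_m = 161.4145 − y_svg.

Shape 1 is a quadratic bezier drawn with `<path>`. Its stroke #0000ff means cut at S831, F945. After flipping Y the toolpath is (105.0400,138.9589) → (136.0631,145.4467) → (160.4543,143.2351) → (178.2136,132.3242) → (189.3410,112.7138).

Shape 2 is a open polyline drawn with `<path>`. Its stroke #008000 means score at S538, F2115. After flipping Y the toolpath is (161.2712,138.9454) → (314.3709,65.1825) → (185.1120,87.5076) → (211.3934,84.4817) → (300.5170,53.8727) → (93.4510,71.1772).

Shape 3 is a regular polygon drawn with `<path>`. Its stroke #ff8800 means engrave at S135, F3159. After flipping Y the toolpath is (18.6531,11.3980) → (30.5560,56.4672) → (63.6356,23.6244) → (18.6531,11.3980), returning to the start.

Shape 4 is a circle drawn with `<circle>`. Its stroke #0000ff means cut at S831, F945. After flipping Y the toolpath is (127.6057,31.9723) → (121.1404,47.5808) → (105.5319,54.0461) → (89.9234,47.5808) → (83.4581,31.9723) → (89.9234,16.3638) → (105.5319,9.8985) → (121.1404,16.3638) → (127.6057,31.9723), returning to the start.

Shape 5 is a regular polygon drawn with `<polygon>`. Its stroke #008000 means score at S538, F2115. After flipping Y the toolpath is (59.4436,72.9331) → (89.8588,72.5662) → (98.9087,43.5262) → (74.0866,25.9455) → (49.6958,44.1200) → (59.4436,72.9331), returning to the start.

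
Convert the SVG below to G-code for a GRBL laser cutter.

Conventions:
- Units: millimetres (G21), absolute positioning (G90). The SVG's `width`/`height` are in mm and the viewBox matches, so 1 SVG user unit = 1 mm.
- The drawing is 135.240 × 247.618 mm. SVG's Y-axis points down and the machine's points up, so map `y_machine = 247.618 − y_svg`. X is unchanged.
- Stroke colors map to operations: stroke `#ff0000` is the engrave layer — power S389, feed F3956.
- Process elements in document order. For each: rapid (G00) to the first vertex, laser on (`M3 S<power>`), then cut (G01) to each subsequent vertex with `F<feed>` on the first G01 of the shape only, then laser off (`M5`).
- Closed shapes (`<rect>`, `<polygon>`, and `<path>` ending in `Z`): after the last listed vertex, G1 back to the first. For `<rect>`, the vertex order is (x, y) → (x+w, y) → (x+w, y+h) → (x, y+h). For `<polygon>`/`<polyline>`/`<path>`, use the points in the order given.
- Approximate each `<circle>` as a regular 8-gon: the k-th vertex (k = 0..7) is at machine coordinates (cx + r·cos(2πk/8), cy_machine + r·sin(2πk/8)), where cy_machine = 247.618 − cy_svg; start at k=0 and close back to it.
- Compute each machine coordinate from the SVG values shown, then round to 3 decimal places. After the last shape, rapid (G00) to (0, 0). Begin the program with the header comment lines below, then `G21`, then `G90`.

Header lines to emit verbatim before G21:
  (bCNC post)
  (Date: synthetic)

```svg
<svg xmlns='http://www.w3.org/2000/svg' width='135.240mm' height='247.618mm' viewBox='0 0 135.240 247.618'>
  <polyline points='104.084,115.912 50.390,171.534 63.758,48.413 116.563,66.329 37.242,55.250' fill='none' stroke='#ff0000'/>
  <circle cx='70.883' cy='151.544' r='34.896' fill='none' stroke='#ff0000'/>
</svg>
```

viewBox `0 0 135.240 247.618` with mm width/height → 1 unit = 1 mm. Flip: y_m = 247.618 − y_svg.

**Shape 1** — `<polyline>` open polyline, stroke `#ff0000` → engrave (S389, F3956). Machine vertices: (104.084,131.706) → (50.390,76.084) → (63.758,199.205) → (116.563,181.289) → (37.242,192.368). Open path.

**Shape 2** — `<circle>` circle, stroke `#ff0000` → engrave (S389, F3956). Machine vertices: (105.779,96.074) → (95.558,120.749) → (70.883,130.970) → (46.208,120.749) → (35.987,96.074) → (46.208,71.399) → (70.883,61.178) → (95.558,71.399) → (105.779,96.074). Closed: final G1 returns to the first vertex.

(bCNC post)
(Date: synthetic)
G21
G90
G00 X104.084 Y131.706
M3 S389
G01 X50.390 Y76.084 F3956
G01 X63.758 Y199.205
G01 X116.563 Y181.289
G01 X37.242 Y192.368
M5
G00 X105.779 Y96.074
M3 S389
G01 X95.558 Y120.749 F3956
G01 X70.883 Y130.970
G01 X46.208 Y120.749
G01 X35.987 Y96.074
G01 X46.208 Y71.399
G01 X70.883 Y61.178
G01 X95.558 Y71.399
G01 X105.779 Y96.074
M5
G00 X0.000 Y0.000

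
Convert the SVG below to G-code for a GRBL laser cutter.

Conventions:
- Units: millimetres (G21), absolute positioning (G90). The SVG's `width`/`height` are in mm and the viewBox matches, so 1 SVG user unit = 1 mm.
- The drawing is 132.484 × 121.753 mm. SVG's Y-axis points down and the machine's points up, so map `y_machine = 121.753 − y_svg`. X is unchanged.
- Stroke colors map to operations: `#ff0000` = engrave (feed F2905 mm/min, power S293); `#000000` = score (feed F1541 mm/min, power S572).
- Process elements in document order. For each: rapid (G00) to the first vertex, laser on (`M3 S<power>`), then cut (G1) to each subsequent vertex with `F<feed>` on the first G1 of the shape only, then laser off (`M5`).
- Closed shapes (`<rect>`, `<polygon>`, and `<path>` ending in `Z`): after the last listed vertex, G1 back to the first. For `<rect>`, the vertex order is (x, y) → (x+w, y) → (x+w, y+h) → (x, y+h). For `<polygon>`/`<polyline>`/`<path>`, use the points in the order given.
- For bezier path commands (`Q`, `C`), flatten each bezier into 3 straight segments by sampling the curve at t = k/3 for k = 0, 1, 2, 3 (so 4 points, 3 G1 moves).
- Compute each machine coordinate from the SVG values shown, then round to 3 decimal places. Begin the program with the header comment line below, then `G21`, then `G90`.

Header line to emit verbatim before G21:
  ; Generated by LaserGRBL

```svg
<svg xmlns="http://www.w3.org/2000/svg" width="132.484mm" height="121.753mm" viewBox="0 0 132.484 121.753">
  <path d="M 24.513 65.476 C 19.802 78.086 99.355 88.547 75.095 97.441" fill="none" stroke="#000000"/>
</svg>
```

viewBox `0 0 132.484 121.753` with mm width/height → 1 unit = 1 mm. Flip: y_m = 121.753 − y_svg.

**Shape 1** — `<path>` cubic bezier, stroke `#000000` → score (S572, F1541). Control points (SVG): P0=(24.513,65.476), P1=(19.802,78.086), P2=(99.355,88.547), P3=(75.095,97.441); sampled at t=k/3. Machine vertices: (24.513,56.277) → (40.924,44.362) → (71.716,33.750) → (75.095,24.312). Open path.

; Generated by LaserGRBL
G21
G90
G00 X24.513 Y56.277
M3 S572
G1 X40.924 Y44.362 F1541
G1 X71.716 Y33.750
G1 X75.095 Y24.312
M5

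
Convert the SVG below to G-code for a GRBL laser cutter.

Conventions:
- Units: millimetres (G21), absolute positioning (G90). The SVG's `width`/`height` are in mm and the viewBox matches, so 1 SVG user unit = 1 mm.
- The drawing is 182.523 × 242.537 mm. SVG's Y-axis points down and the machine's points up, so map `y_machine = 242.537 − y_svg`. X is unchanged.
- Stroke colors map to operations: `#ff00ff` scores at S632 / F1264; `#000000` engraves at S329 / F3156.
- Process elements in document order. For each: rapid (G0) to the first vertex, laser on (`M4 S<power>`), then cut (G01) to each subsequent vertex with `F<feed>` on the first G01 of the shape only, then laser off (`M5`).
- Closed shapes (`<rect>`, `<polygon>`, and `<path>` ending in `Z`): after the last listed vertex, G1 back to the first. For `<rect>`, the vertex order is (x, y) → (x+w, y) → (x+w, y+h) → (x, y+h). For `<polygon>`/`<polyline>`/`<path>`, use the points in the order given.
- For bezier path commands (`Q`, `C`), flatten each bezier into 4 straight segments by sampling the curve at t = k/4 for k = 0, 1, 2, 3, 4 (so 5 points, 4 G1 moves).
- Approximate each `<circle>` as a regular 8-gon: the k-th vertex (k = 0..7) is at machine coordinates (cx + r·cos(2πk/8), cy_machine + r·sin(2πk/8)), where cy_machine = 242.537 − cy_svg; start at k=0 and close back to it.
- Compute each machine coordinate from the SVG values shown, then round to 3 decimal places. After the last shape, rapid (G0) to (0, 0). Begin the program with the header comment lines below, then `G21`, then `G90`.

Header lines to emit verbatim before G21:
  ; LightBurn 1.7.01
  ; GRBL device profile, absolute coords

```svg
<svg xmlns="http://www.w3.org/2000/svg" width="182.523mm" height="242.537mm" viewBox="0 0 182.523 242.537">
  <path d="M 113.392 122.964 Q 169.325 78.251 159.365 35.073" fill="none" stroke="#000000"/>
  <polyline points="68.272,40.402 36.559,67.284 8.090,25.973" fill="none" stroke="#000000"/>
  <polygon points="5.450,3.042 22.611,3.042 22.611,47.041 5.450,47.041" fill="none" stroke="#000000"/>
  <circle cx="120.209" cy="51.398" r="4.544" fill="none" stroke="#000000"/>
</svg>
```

; LightBurn 1.7.01
; GRBL device profile, absolute coords
G21
G90
G0 X113.392 Y119.573
M4 S329
G01 X137.240 Y141.834 F3156
G01 X152.852 Y163.902
G01 X160.227 Y185.779
G01 X159.365 Y207.464
M5
G0 X68.272 Y202.135
M4 S329
G01 X36.559 Y175.253 F3156
G01 X8.090 Y216.564
M5
G0 X5.450 Y239.495
M4 S329
G01 X22.611 Y239.495 F3156
G01 X22.611 Y195.496
G01 X5.450 Y195.496
G01 X5.450 Y239.495
M5
G0 X124.753 Y191.139
M4 S329
G01 X123.422 Y194.352 F3156
G01 X120.209 Y195.683
G01 X116.996 Y194.352
G01 X115.665 Y191.139
G01 X116.996 Y187.926
G01 X120.209 Y186.595
G01 X123.422 Y187.926
G01 X124.753 Y191.139
M5
G0 X0.000 Y0.000

Since the viewBox matches the mm dimensions, user units are millimetres directly. The only transform is the Y-flip y_m = 242.537 − y_svg.

Shape 1 is a quadratic bezier drawn with `<path>`. Its stroke #000000 means engrave at S329, F3156. After flipping Y the toolpath is (113.392,119.573) → (137.240,141.834) → (152.852,163.902) → (160.227,185.779) → (159.365,207.464).

Shape 2 is a open polyline drawn with `<polyline>`. Its stroke #000000 means engrave at S329, F3156. After flipping Y the toolpath is (68.272,202.135) → (36.559,175.253) → (8.090,216.564).

Shape 3 is a rectangle drawn with `<polygon>`. Its stroke #000000 means engrave at S329, F3156. After flipping Y the toolpath is (5.450,239.495) → (22.611,239.495) → (22.611,195.496) → (5.450,195.496) → (5.450,239.495), returning to the start.

Shape 4 is a circle drawn with `<circle>`. Its stroke #000000 means engrave at S329, F3156. After flipping Y the toolpath is (124.753,191.139) → (123.422,194.352) → (120.209,195.683) → (116.996,194.352) → (115.665,191.139) → (116.996,187.926) → (120.209,186.595) → (123.422,187.926) → (124.753,191.139), returning to the start.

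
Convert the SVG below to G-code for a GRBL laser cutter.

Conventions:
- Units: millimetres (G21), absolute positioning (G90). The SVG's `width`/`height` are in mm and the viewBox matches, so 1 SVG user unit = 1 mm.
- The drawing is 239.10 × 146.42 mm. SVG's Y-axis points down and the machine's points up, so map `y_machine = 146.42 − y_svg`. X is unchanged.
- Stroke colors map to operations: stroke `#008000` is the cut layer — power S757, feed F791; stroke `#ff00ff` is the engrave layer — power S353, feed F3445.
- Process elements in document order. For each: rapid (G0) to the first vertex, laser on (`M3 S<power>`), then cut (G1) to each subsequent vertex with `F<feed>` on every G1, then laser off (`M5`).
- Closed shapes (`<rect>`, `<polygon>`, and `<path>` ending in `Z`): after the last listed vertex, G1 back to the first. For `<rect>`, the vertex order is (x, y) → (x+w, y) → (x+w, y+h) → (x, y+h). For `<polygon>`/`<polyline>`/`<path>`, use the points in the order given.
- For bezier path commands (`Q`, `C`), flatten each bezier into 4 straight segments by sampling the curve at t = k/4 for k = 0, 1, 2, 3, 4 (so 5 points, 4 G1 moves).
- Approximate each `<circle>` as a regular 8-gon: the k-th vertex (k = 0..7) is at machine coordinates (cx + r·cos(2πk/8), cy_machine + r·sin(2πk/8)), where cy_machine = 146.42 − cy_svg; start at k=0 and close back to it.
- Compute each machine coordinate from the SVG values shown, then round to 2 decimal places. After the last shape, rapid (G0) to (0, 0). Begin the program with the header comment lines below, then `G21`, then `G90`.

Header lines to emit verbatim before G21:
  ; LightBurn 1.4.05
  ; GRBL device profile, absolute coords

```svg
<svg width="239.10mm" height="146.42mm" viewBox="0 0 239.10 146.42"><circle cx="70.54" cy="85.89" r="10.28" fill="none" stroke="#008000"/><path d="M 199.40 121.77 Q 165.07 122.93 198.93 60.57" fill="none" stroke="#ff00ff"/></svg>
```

; LightBurn 1.4.05
; GRBL device profile, absolute coords
G21
G90
G0 X80.82 Y60.53
M3 S757
G1 X77.81 Y67.80 F791
G1 X70.54 Y70.81 F791
G1 X63.27 Y67.80 F791
G1 X60.26 Y60.53 F791
G1 X63.27 Y53.26 F791
G1 X70.54 Y50.25 F791
G1 X77.81 Y53.26 F791
G1 X80.82 Y60.53 F791
M5
G0 X199.40 Y24.65
M3 S353
G1 X186.50 Y28.04 F3445
G1 X182.12 Y39.37 F3445
G1 X186.26 Y58.64 F3445
G1 X198.93 Y85.85 F3445
M5
G0 X0.00 Y0.00

1 u = 1 mm; y_m = 146.42 − y.

[1] `<circle>` circle, #008000→cut S757 F791: (80.82,60.53) → (77.81,67.80) → (70.54,70.81) → (63.27,67.80) → (60.26,60.53) → (63.27,53.26) → (70.54,50.25) → (77.81,53.26) → (80.82,60.53) (closed)

[2] `<path>` quadratic bezier, #ff00ff→engrave S353 F3445: (199.40,24.65) → (186.50,28.04) → (182.12,39.37) → (186.26,58.64) → (198.93,85.85)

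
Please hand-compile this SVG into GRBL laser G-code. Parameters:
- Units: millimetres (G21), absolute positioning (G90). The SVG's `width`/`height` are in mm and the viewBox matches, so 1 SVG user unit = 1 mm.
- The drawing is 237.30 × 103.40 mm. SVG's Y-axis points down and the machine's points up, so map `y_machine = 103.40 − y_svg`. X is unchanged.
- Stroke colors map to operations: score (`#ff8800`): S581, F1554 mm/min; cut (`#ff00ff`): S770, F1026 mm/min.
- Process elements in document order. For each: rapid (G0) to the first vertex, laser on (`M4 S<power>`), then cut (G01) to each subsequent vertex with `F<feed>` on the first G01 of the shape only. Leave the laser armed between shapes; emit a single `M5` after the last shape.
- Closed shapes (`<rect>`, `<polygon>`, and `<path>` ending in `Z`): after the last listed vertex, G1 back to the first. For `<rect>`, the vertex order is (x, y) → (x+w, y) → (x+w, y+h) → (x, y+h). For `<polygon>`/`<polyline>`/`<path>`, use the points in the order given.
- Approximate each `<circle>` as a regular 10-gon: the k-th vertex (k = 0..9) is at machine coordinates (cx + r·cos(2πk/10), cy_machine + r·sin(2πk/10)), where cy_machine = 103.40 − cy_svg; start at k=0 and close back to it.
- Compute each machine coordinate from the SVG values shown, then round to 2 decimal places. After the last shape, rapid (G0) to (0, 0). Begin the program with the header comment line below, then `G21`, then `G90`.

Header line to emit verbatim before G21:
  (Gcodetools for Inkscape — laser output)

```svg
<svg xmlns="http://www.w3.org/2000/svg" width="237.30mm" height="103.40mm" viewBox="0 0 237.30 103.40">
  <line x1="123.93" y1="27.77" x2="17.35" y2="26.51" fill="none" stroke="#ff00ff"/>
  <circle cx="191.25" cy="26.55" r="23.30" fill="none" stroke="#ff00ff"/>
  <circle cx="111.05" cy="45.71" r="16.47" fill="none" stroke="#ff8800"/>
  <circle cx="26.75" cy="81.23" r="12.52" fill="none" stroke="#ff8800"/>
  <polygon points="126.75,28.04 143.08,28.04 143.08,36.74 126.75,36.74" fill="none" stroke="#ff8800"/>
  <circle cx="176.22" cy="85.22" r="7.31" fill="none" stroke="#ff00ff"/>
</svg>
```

Since the viewBox matches the mm dimensions, user units are millimetres directly. The only transform is the Y-flip y_m = 103.40 − y_svg.

Shape 1 is a line segment drawn with `<line>`. Its stroke #ff00ff means cut at S770, F1026. After flipping Y the toolpath is (123.93,75.63) → (17.35,76.89).

Shape 2 is a circle drawn with `<circle>`. Its stroke #ff00ff means cut at S770, F1026. After flipping Y the toolpath is (214.55,76.85) → (210.10,90.55) → (198.45,99.01) → (184.05,99.01) → (172.40,90.55) → (167.95,76.85) → (172.40,63.15) → (184.05,54.69) → (198.45,54.69) → (210.10,63.15) → (214.55,76.85), returning to the start.

Shape 3 is a circle drawn with `<circle>`. Its stroke #ff8800 means score at S581, F1554. After flipping Y the toolpath is (127.52,57.69) → (124.37,67.37) → (116.14,73.35) → (105.96,73.35) → (97.73,67.37) → (94.58,57.69) → (97.73,48.01) → (105.96,42.03) → (116.14,42.03) → (124.37,48.01) → (127.52,57.69), returning to the start.

Shape 4 is a circle drawn with `<circle>`. Its stroke #ff8800 means score at S581, F1554. After flipping Y the toolpath is (39.27,22.17) → (36.88,29.53) → (30.62,34.08) → (22.88,34.08) → (16.62,29.53) → (14.23,22.17) → (16.62,14.81) → (22.88,10.26) → (30.62,10.26) → (36.88,14.81) → (39.27,22.17), returning to the start.

Shape 5 is a rectangle drawn with `<polygon>`. Its stroke #ff8800 means score at S581, F1554. After flipping Y the toolpath is (126.75,75.36) → (143.08,75.36) → (143.08,66.66) → (126.75,66.66) → (126.75,75.36), returning to the start.

Shape 6 is a circle drawn with `<circle>`. Its stroke #ff00ff means cut at S770, F1026. After flipping Y the toolpath is (183.53,18.18) → (182.13,22.48) → (178.48,25.13) → (173.96,25.13) → (170.31,22.48) → (168.91,18.18) → (170.31,13.88) → (173.96,11.23) → (178.48,11.23) → (182.13,13.88) → (183.53,18.18), returning to the start.

(Gcodetools for Inkscape — laser output)
G21
G90
G0 X123.93 Y75.63
M4 S770
G01 X17.35 Y76.89 F1026
G0 X214.55 Y76.85
M4 S770
G01 X210.10 Y90.55 F1026
G01 X198.45 Y99.01
G01 X184.05 Y99.01
G01 X172.40 Y90.55
G01 X167.95 Y76.85
G01 X172.40 Y63.15
G01 X184.05 Y54.69
G01 X198.45 Y54.69
G01 X210.10 Y63.15
G01 X214.55 Y76.85
G0 X127.52 Y57.69
M4 S581
G01 X124.37 Y67.37 F1554
G01 X116.14 Y73.35
G01 X105.96 Y73.35
G01 X97.73 Y67.37
G01 X94.58 Y57.69
G01 X97.73 Y48.01
G01 X105.96 Y42.03
G01 X116.14 Y42.03
G01 X124.37 Y48.01
G01 X127.52 Y57.69
G0 X39.27 Y22.17
M4 S581
G01 X36.88 Y29.53 F1554
G01 X30.62 Y34.08
G01 X22.88 Y34.08
G01 X16.62 Y29.53
G01 X14.23 Y22.17
G01 X16.62 Y14.81
G01 X22.88 Y10.26
G01 X30.62 Y10.26
G01 X36.88 Y14.81
G01 X39.27 Y22.17
G0 X126.75 Y75.36
M4 S581
G01 X143.08 Y75.36 F1554
G01 X143.08 Y66.66
G01 X126.75 Y66.66
G01 X126.75 Y75.36
G0 X183.53 Y18.18
M4 S770
G01 X182.13 Y22.48 F1026
G01 X178.48 Y25.13
G01 X173.96 Y25.13
G01 X170.31 Y22.48
G01 X168.91 Y18.18
G01 X170.31 Y13.88
G01 X173.96 Y11.23
G01 X178.48 Y11.23
G01 X182.13 Y13.88
G01 X183.53 Y18.18
M5
G0 X0.00 Y0.00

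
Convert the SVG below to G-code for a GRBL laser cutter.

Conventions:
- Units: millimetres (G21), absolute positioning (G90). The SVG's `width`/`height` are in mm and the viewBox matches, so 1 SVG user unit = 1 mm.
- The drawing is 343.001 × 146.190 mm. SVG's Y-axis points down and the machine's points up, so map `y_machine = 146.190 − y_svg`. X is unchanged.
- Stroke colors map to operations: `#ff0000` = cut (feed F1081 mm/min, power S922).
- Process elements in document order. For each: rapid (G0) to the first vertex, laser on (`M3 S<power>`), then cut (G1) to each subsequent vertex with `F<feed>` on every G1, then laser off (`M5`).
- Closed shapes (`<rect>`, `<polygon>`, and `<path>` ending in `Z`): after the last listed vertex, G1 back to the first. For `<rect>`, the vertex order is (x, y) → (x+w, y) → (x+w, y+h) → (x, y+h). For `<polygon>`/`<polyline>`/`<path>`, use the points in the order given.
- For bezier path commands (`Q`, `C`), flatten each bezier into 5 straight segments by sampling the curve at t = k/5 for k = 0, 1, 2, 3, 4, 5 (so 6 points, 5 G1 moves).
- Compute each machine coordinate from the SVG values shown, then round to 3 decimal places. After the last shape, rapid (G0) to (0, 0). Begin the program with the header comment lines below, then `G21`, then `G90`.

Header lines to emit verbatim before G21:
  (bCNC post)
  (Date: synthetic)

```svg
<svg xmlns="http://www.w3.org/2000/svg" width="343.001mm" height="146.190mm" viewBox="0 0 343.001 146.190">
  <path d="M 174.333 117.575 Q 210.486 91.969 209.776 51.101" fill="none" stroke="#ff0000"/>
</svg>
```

viewBox `0 0 343.001 146.190` with mm width/height → 1 unit = 1 mm. Flip: y_m = 146.190 − y_svg.

**Shape 1** — `<path>` quadratic bezier, stroke `#ff0000` → cut (S922, F1081). Control points (SVG): P0=(174.333,117.575), P1=(210.486,91.969), P2=(209.776,51.101); sampled at t=k/5. Machine vertices: (174.333,28.615) → (187.320,39.468) → (197.357,51.542) → (204.446,64.837) → (208.585,79.352) → (209.776,95.089). Open path.

(bCNC post)
(Date: synthetic)
G21
G90
G0 X174.333 Y28.615
M3 S922
G1 X187.320 Y39.468 F1081
G1 X197.357 Y51.542 F1081
G1 X204.446 Y64.837 F1081
G1 X208.585 Y79.352 F1081
G1 X209.776 Y95.089 F1081
M5
G0 X0.000 Y0.000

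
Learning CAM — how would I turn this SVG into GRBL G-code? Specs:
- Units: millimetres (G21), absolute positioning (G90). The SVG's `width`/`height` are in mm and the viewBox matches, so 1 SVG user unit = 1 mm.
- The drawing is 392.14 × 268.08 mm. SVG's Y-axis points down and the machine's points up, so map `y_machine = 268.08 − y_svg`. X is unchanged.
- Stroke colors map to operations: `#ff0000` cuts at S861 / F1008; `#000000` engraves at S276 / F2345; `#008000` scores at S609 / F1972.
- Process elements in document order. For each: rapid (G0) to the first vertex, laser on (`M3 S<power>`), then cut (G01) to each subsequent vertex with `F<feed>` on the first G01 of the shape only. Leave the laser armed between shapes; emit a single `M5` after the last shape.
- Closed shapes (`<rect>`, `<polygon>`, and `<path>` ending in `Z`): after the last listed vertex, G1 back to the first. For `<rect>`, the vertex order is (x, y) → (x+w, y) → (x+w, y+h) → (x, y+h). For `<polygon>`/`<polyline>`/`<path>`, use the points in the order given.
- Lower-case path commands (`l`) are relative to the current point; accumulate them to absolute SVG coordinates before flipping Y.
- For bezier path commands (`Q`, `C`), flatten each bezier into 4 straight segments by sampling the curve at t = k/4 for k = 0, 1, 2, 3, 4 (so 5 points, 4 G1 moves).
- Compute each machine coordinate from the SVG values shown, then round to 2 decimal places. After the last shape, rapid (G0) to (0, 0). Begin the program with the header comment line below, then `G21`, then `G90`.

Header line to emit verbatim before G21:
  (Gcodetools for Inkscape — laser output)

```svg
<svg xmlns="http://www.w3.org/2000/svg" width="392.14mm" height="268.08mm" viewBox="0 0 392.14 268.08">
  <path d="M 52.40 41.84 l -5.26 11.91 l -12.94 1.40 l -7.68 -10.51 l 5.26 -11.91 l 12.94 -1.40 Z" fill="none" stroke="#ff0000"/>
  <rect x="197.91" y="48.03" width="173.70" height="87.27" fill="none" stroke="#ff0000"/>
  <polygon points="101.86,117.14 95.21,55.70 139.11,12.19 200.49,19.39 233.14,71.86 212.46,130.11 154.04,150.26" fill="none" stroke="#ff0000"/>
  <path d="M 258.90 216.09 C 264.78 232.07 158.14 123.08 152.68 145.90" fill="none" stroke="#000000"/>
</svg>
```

(Gcodetools for Inkscape — laser output)
G21
G90
G0 X52.40 Y226.24
M3 S861
G01 X47.14 Y214.33 F1008
G01 X34.20 Y212.93
G01 X26.52 Y223.44
G01 X31.78 Y235.35
G01 X44.72 Y236.75
G01 X52.40 Y226.24
G0 X197.91 Y220.05
M3 S861
G01 X371.61 Y220.05 F1008
G01 X371.61 Y132.78
G01 X197.91 Y132.78
G01 X197.91 Y220.05
G0 X101.86 Y150.94
M3 S861
G01 X95.21 Y212.38 F1008
G01 X139.11 Y255.89
G01 X200.49 Y248.69
G01 X233.14 Y196.22
G01 X212.46 Y137.97
G01 X154.04 Y117.82
G01 X101.86 Y150.94
G0 X258.90 Y51.99
M3 S276
G01 X245.55 Y59.42 F2345
G01 X210.04 Y89.65
G01 X172.41 Y118.59
G01 X152.68 Y122.18
M5
G0 X0.00 Y0.00

Since the viewBox matches the mm dimensions, user units are millimetres directly. The only transform is the Y-flip y_m = 268.08 − y_svg.

Shape 1 is a regular polygon drawn with `<path>`. Its stroke #ff0000 means cut at S861, F1008. After flipping Y the toolpath is (52.40,226.24) → (47.14,214.33) → (34.20,212.93) → (26.52,223.44) → (31.78,235.35) → (44.72,236.75) → (52.40,226.24), returning to the start.

Shape 2 is a rectangle drawn with `<rect>`. Its stroke #ff0000 means cut at S861, F1008. After flipping Y the toolpath is (197.91,220.05) → (371.61,220.05) → (371.61,132.78) → (197.91,132.78) → (197.91,220.05), returning to the start.

Shape 3 is a regular polygon drawn with `<polygon>`. Its stroke #ff0000 means cut at S861, F1008. After flipping Y the toolpath is (101.86,150.94) → (95.21,212.38) → (139.11,255.89) → (200.49,248.69) → (233.14,196.22) → (212.46,137.97) → (154.04,117.82) → (101.86,150.94), returning to the start.

Shape 4 is a cubic bezier drawn with `<path>`. Its stroke #000000 means engrave at S276, F2345. After flipping Y the toolpath is (258.90,51.99) → (245.55,59.42) → (210.04,89.65) → (172.41,118.59) → (152.68,122.18).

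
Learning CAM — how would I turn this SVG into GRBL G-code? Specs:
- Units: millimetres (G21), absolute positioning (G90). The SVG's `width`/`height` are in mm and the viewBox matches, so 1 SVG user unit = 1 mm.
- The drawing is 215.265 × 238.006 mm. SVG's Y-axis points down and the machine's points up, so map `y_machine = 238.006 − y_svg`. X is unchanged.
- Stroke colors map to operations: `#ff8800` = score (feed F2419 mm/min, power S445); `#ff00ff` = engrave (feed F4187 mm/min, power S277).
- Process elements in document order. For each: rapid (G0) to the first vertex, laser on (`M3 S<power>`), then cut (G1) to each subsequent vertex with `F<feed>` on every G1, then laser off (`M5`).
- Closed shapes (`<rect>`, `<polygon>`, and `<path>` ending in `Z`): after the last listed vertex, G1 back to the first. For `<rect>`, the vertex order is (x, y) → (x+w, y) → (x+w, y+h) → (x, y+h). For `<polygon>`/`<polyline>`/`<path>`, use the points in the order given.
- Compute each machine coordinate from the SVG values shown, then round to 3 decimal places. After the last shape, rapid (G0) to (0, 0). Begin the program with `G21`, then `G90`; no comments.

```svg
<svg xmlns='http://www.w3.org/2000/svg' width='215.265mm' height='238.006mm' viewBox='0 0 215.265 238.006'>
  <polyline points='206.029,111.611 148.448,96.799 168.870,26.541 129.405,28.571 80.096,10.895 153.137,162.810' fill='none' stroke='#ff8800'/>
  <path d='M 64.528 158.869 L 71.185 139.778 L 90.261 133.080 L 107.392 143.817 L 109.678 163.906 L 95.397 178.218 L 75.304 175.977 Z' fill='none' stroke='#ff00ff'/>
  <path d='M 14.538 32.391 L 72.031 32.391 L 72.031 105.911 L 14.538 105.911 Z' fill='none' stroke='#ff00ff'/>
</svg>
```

viewBox `0 0 215.265 238.006` with mm width/height → 1 unit = 1 mm. Flip: y_m = 238.006 − y_svg.

**Shape 1** — `<polyline>` open polyline, stroke `#ff8800` → score (S445, F2419). Machine vertices: (206.029,126.395) → (148.448,141.207) → (168.870,211.465) → (129.405,209.435) → (80.096,227.111) → (153.137,75.196). Open path.

**Shape 2** — `<path>` regular polygon, stroke `#ff00ff` → engrave (S277, F4187). Machine vertices: (64.528,79.137) → (71.185,98.228) → (90.261,104.926) → (107.392,94.189) → (109.678,74.100) → (95.397,59.788) → (75.304,62.029) → (64.528,79.137). Closed: final G1 returns to the first vertex.

**Shape 3** — `<path>` rectangle, stroke `#ff00ff` → engrave (S277, F4187). Machine vertices: (14.538,205.615) → (72.031,205.615) → (72.031,132.095) → (14.538,132.095) → (14.538,205.615). Closed: final G1 returns to the first vertex.

G21
G90
G0 X206.029 Y126.395
M3 S445
G1 X148.448 Y141.207 F2419
G1 X168.870 Y211.465 F2419
G1 X129.405 Y209.435 F2419
G1 X80.096 Y227.111 F2419
G1 X153.137 Y75.196 F2419
M5
G0 X64.528 Y79.137
M3 S277
G1 X71.185 Y98.228 F4187
G1 X90.261 Y104.926 F4187
G1 X107.392 Y94.189 F4187
G1 X109.678 Y74.100 F4187
G1 X95.397 Y59.788 F4187
G1 X75.304 Y62.029 F4187
G1 X64.528 Y79.137 F4187
M5
G0 X14.538 Y205.615
M3 S277
G1 X72.031 Y205.615 F4187
G1 X72.031 Y132.095 F4187
G1 X14.538 Y132.095 F4187
G1 X14.538 Y205.615 F4187
M5
G0 X0.000 Y0.000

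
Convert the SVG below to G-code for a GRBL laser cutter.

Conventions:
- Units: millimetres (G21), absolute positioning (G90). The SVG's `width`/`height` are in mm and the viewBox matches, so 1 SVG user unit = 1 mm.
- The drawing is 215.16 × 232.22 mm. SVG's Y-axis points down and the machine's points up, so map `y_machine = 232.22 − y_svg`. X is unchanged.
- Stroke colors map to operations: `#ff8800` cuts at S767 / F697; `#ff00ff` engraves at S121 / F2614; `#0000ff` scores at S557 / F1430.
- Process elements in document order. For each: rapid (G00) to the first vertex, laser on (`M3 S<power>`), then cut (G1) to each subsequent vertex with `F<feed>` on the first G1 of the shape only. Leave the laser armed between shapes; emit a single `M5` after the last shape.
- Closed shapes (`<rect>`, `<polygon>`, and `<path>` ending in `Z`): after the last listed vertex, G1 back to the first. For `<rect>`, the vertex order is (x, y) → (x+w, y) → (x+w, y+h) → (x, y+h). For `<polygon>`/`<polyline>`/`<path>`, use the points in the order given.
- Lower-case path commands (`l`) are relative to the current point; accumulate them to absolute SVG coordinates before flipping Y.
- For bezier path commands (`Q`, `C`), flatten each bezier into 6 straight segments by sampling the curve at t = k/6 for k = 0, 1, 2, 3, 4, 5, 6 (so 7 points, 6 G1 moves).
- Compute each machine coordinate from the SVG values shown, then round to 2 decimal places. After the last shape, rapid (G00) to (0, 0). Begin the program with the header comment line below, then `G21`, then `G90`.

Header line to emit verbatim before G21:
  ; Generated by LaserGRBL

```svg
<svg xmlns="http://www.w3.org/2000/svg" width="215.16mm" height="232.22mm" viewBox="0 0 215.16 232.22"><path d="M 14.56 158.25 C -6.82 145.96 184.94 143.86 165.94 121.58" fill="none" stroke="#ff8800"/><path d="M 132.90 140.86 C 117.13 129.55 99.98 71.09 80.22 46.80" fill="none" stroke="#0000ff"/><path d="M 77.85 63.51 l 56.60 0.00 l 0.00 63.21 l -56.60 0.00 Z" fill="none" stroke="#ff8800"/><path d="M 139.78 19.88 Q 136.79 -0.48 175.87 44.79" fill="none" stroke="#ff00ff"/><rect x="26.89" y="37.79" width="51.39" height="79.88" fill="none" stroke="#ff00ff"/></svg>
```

1 u = 1 mm; y_m = 232.22 − y.

[1] `<path>` cubic bezier, #ff8800→cut S767 F697: (14.56,73.97) → (19.67,79.41) → (48.53,83.99) → (89.36,88.56) → (130.39,93.96) → (159.84,101.04) → (165.94,110.64)

[2] `<path>` cubic bezier, #0000ff→score S557 F1430: (132.90,91.36) → (124.89,100.57) → (116.62,115.37) → (108.06,133.52) → (99.16,152.75) → (89.89,170.80) → (80.22,185.42)

[3] `<path>` rectangle, #ff8800→cut S767 F697: (77.85,168.71) → (134.45,168.71) → (134.45,105.50) → (77.85,105.50) → (77.85,168.71) (closed)

[4] `<path>` quadratic bezier, #ff00ff→engrave S121 F2614: (139.78,212.34) → (139.95,217.30) → (142.46,218.62) → (147.31,216.29) → (154.49,210.32) → (164.01,200.70) → (175.87,187.43)

[5] `<rect>` rectangle, #ff00ff→engrave S121 F2614: (26.89,194.43) → (78.28,194.43) → (78.28,114.55) → (26.89,114.55) → (26.89,194.43) (closed)

; Generated by LaserGRBL
G21
G90
G00 X14.56 Y73.97
M3 S767
G1 X19.67 Y79.41 F697
G1 X48.53 Y83.99
G1 X89.36 Y88.56
G1 X130.39 Y93.96
G1 X159.84 Y101.04
G1 X165.94 Y110.64
G00 X132.90 Y91.36
M3 S557
G1 X124.89 Y100.57 F1430
G1 X116.62 Y115.37
G1 X108.06 Y133.52
G1 X99.16 Y152.75
G1 X89.89 Y170.80
G1 X80.22 Y185.42
G00 X77.85 Y168.71
M3 S767
G1 X134.45 Y168.71 F697
G1 X134.45 Y105.50
G1 X77.85 Y105.50
G1 X77.85 Y168.71
G00 X139.78 Y212.34
M3 S121
G1 X139.95 Y217.30 F2614
G1 X142.46 Y218.62
G1 X147.31 Y216.29
G1 X154.49 Y210.32
G1 X164.01 Y200.70
G1 X175.87 Y187.43
G00 X26.89 Y194.43
M3 S121
G1 X78.28 Y194.43 F2614
G1 X78.28 Y114.55
G1 X26.89 Y114.55
G1 X26.89 Y194.43
M5
G00 X0.00 Y0.00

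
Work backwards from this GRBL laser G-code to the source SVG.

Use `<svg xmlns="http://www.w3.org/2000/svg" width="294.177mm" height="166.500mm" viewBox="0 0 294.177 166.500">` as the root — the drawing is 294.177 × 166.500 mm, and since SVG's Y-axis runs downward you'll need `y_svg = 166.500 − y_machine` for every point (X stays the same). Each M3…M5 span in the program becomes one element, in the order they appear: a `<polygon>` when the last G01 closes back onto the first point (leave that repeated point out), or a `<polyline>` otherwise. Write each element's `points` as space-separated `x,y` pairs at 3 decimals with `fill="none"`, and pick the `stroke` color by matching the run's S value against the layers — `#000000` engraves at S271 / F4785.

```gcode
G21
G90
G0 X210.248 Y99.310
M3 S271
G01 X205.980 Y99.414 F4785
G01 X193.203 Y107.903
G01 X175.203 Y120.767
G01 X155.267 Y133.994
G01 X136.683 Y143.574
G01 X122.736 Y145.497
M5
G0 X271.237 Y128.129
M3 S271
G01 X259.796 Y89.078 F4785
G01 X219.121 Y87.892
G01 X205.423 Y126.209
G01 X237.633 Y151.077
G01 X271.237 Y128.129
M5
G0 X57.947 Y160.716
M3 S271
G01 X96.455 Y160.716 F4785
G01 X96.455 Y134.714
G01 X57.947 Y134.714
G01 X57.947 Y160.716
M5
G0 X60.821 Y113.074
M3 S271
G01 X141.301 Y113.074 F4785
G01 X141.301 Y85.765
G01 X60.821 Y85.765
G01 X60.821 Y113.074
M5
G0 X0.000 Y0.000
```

<svg xmlns="http://www.w3.org/2000/svg" width="294.177mm" height="166.500mm" viewBox="0 0 294.177 166.500">
  <polyline points="210.248,67.190 205.980,67.086 193.203,58.597 175.203,45.733 155.267,32.506 136.683,22.926 122.736,21.003" fill="none" stroke="#000000"/>
  <polygon points="271.237,38.371 259.796,77.422 219.121,78.608 205.423,40.291 237.633,15.423" fill="none" stroke="#000000"/>
  <polygon points="57.947,5.784 96.455,5.784 96.455,31.786 57.947,31.786" fill="none" stroke="#000000"/>
  <polygon points="60.821,53.426 141.301,53.426 141.301,80.735 60.821,80.735" fill="none" stroke="#000000"/>
</svg>

y_svg = 166.500 − y_m. Every run uses S271, so all elements get stroke `#000000` (engrave).

[1] open run; points: 210.248,67.190 205.980,67.086 193.203,58.597 175.203,45.733 155.267,32.506 136.683,22.926 122.736,21.003

[2] closed run; points: 271.237,38.371 259.796,77.422 219.121,78.608 205.423,40.291 237.633,15.423

[3] closed run; points: 57.947,5.784 96.455,5.784 96.455,31.786 57.947,31.786

[4] closed run; points: 60.821,53.426 141.301,53.426 141.301,80.735 60.821,80.735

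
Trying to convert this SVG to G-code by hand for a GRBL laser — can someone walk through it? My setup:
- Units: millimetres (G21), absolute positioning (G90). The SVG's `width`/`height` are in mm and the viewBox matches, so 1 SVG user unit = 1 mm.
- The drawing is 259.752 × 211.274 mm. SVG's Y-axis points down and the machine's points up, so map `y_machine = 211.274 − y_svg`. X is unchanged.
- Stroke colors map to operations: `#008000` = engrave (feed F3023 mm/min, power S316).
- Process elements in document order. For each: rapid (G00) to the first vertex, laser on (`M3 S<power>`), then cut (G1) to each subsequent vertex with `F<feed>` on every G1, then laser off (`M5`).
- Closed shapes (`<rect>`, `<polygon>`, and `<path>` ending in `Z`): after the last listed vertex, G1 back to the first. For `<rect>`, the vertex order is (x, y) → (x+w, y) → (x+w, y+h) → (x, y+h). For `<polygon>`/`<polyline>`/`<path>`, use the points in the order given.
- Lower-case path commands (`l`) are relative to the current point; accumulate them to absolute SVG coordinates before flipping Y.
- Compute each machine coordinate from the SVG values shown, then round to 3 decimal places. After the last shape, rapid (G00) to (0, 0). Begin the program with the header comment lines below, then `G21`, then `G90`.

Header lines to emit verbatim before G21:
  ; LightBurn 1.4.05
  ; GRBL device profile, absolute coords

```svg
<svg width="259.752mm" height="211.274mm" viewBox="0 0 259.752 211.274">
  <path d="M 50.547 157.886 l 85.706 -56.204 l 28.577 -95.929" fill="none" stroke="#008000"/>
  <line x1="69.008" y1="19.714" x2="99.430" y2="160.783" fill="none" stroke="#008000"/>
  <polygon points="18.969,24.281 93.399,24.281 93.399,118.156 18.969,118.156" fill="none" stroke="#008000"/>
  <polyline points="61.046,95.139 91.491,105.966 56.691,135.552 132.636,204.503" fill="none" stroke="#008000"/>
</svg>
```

; LightBurn 1.4.05
; GRBL device profile, absolute coords
G21
G90
G00 X50.547 Y53.388
M3 S316
G1 X136.253 Y109.592 F3023
G1 X164.830 Y205.521 F3023
M5
G00 X69.008 Y191.560
M3 S316
G1 X99.430 Y50.491 F3023
M5
G00 X18.969 Y186.993
M3 S316
G1 X93.399 Y186.993 F3023
G1 X93.399 Y93.118 F3023
G1 X18.969 Y93.118 F3023
G1 X18.969 Y186.993 F3023
M5
G00 X61.046 Y116.135
M3 S316
G1 X91.491 Y105.308 F3023
G1 X56.691 Y75.722 F3023
G1 X132.636 Y6.771 F3023
M5
G00 X0.000 Y0.000

viewBox `0 0 259.752 211.274` with mm width/height → 1 unit = 1 mm. Flip: y_m = 211.274 − y_svg.

**Shape 1** — `<path>` open polyline, stroke `#008000` → engrave (S316, F3023). Machine vertices: (50.547,53.388) → (136.253,109.592) → (164.830,205.521). Open path.

**Shape 2** — `<line>` line segment, stroke `#008000` → engrave (S316, F3023). Machine vertices: (69.008,191.560) → (99.430,50.491). Open path.

**Shape 3** — `<polygon>` rectangle, stroke `#008000` → engrave (S316, F3023). Machine vertices: (18.969,186.993) → (93.399,186.993) → (93.399,93.118) → (18.969,93.118) → (18.969,186.993). Closed: final G1 returns to the first vertex.

**Shape 4** — `<polyline>` open polyline, stroke `#008000` → engrave (S316, F3023). Machine vertices: (61.046,116.135) → (91.491,105.308) → (56.691,75.722) → (132.636,6.771). Open path.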